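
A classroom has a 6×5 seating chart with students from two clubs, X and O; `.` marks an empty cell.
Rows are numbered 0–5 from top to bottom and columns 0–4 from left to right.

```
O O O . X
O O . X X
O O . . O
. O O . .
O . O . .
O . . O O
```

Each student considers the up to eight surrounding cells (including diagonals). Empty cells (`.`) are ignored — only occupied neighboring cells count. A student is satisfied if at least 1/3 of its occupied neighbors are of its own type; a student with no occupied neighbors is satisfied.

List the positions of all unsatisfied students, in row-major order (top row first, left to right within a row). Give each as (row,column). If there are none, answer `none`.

(2,4)

(0,0)O 3/3 ok
(0,1)O 4/4 ok
(0,2)O 2/3 ok
(0,4)X 2/2 ok
(1,0)O 5/5 ok
(1,1)O 6/6 ok
(1,3)X 2/4 ok
(1,4)X 2/3 ok
(2,0)O 4/4 ok
(2,1)O 5/5 ok
(2,4)O 0/2 unhappy
(3,1)O 5/5 ok
(3,2)O 3/3 ok
(4,0)O 2/2 ok
(4,2)O 3/3 ok
(5,0)O 1/1 ok
(5,3)O 2/2 ok
(5,4)O 1/1 ok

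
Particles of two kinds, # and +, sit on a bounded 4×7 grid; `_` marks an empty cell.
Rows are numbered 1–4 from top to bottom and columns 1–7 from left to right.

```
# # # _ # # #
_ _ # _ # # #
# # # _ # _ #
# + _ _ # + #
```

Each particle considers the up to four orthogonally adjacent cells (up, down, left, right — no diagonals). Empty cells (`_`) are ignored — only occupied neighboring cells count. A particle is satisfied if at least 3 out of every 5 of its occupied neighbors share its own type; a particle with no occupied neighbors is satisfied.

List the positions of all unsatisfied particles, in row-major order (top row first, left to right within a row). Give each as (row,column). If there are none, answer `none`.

(1,1)# 1/1 ok
(1,2)# 2/2 ok
(1,3)# 2/2 ok
(1,5)# 2/2 ok
(1,6)# 3/3 ok
(1,7)# 2/2 ok
(2,3)# 2/2 ok
(2,5)# 3/3 ok
(2,6)# 3/3 ok
(2,7)# 3/3 ok
(3,1)# 2/2 ok
(3,2)# 2/3 ok
(3,3)# 2/2 ok
(3,5)# 2/2 ok
(3,7)# 2/2 ok
(4,1)# 1/2 unhappy
(4,2)+ 0/2 unhappy
(4,5)# 1/2 unhappy
(4,6)+ 0/2 unhappy
(4,7)# 1/2 unhappy

(4,1), (4,2), (4,5), (4,6), (4,7)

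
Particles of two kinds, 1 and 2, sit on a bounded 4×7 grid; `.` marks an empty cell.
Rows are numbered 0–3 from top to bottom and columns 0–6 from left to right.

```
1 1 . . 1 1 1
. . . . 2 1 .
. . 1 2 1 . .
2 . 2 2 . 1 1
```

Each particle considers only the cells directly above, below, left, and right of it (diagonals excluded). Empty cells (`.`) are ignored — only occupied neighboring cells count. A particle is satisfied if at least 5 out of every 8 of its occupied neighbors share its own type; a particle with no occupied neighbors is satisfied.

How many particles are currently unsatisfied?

7

Row 0: (0,0)1 1/1 satisfied · (0,1)1 1/1 satisfied · (0,4)1 1/2 not · (0,5)1 3/3 satisfied · (0,6)1 1/1 satisfied
Row 1: (1,4)2 0/3 not · (1,5)1 1/2 not
Row 2: (2,2)1 0/2 not · (2,3)2 1/3 not · (2,4)1 0/2 not
Row 3: (3,0)2 0/0 satisfied · (3,2)2 1/2 not · (3,3)2 2/2 satisfied · (3,5)1 1/1 satisfied · (3,6)1 1/1 satisfied
Unsatisfied: (0,4), (1,4), (1,5), (2,2), (2,3), (2,4), (3,2) — 7 in total.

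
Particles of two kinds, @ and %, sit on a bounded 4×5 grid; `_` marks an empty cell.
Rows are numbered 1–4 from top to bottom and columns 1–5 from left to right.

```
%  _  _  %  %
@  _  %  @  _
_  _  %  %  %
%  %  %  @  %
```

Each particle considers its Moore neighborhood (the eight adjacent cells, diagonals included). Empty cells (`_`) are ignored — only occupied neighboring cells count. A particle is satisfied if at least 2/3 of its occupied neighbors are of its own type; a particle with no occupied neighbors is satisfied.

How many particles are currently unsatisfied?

Row 1: (1,1)% 0/1 not · (1,4)% 2/3 satisfied · (1,5)% 1/2 not
Row 2: (2,1)@ 0/1 not · (2,3)% 3/4 satisfied · (2,4)@ 0/6 not
Row 3: (3,3)% 4/6 satisfied · (3,4)% 5/7 satisfied · (3,5)% 2/4 not
Row 4: (4,1)% 1/1 satisfied · (4,2)% 3/3 satisfied · (4,3)% 3/4 satisfied · (4,4)@ 0/5 not · (4,5)% 2/3 satisfied
Unsatisfied: (1,1), (1,5), (2,1), (2,4), (3,5), (4,4) — 6 in total.

6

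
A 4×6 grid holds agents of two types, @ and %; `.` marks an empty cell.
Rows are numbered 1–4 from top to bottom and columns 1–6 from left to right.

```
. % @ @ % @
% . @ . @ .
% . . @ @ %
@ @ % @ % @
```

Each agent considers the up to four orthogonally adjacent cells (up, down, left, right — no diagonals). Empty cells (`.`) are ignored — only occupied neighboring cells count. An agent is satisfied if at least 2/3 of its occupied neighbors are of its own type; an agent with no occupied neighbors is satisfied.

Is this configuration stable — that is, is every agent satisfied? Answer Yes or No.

No

(1,2)% 0/1 unhappy
(1,3)@ 2/3 ok
(1,4)@ 1/2 unhappy
(1,5)% 0/3 unhappy
(1,6)@ 0/1 unhappy
(2,1)% 1/1 ok
(2,3)@ 1/1 ok
(2,5)@ 1/2 unhappy
(3,1)% 1/2 unhappy
(3,4)@ 2/2 ok
(3,5)@ 2/4 unhappy
(3,6)% 0/2 unhappy
(4,1)@ 1/2 unhappy
(4,2)@ 1/2 unhappy
(4,3)% 0/2 unhappy
(4,4)@ 1/3 unhappy
(4,5)% 0/3 unhappy
(4,6)@ 0/2 unhappy
For instance (1,2) has only 0/1 same-type neighbors, below 2/3.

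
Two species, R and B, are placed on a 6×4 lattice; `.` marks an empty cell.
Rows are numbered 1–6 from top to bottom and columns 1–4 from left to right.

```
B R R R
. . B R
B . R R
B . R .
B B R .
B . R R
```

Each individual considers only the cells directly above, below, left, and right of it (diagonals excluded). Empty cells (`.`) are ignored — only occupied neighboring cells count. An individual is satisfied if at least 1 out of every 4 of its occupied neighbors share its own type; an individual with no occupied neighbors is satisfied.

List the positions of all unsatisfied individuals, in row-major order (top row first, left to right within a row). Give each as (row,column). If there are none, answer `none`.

(1,1), (2,3)

Row 1: (1,1)B 0/1 not · (1,2)R 1/2 satisfied · (1,3)R 2/3 satisfied · (1,4)R 2/2 satisfied
Row 2: (2,3)B 0/3 not · (2,4)R 2/3 satisfied
Row 3: (3,1)B 1/1 satisfied · (3,3)R 2/3 satisfied · (3,4)R 2/2 satisfied
Row 4: (4,1)B 2/2 satisfied · (4,3)R 2/2 satisfied
Row 5: (5,1)B 3/3 satisfied · (5,2)B 1/2 satisfied · (5,3)R 2/3 satisfied
Row 6: (6,1)B 1/1 satisfied · (6,3)R 2/2 satisfied · (6,4)R 1/1 satisfied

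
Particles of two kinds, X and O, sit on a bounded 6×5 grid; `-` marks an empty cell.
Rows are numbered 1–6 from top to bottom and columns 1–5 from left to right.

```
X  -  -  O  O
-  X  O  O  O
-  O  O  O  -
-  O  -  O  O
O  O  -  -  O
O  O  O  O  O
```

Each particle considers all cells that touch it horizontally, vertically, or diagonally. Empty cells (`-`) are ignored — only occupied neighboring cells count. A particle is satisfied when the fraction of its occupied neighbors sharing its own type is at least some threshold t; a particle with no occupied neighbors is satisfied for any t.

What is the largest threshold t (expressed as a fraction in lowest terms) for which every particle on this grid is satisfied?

1/4

Row 1: (1,1)X 1/1 · (1,4)O 4/4 · (1,5)O 3/3
Row 2: (2,2)X 1/4 · (2,3)O 5/6 · (2,4)O 6/6 · (2,5)O 4/4
Row 3: (3,2)O 3/4 · (3,3)O 6/7 · (3,4)O 6/6
Row 4: (4,2)O 4/4 · (4,4)O 4/4 · (4,5)O 3/3
Row 5: (5,1)O 4/4 · (5,2)O 5/5 · (5,5)O 4/4
Row 6: (6,1)O 3/3 · (6,2)O 4/4 · (6,3)O 3/3 · (6,4)O 3/3 · (6,5)O 2/2
The smallest same-type fraction is 1/4 at (2,2), which reduces to 1/4. Any threshold above that leaves this particle unsatisfied.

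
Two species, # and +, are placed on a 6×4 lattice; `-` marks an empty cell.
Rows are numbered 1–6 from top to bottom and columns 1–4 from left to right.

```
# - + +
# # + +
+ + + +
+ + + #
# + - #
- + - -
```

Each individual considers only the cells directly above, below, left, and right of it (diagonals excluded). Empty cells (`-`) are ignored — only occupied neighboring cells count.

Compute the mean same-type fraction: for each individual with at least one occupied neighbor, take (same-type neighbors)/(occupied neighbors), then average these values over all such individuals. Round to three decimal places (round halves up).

0.746

(1,1)# 1/1
(1,3)+ 2/2
(1,4)+ 2/2
(2,1)# 2/3
(2,2)# 1/3
(2,3)+ 3/4
(2,4)+ 3/3
(3,1)+ 2/3
(3,2)+ 3/4
(3,3)+ 4/4
(3,4)+ 2/3
(4,1)+ 2/3
(4,2)+ 4/4
(4,3)+ 2/3
(4,4)# 1/3
(5,1)# 0/2
(5,2)+ 2/3
(5,4)# 1/1
(6,2)+ 1/1
Sum over 19 individuals: 1/1 + 2/2 + 2/2 + 2/3 + 1/3 + 3/4 + 3/3 + 2/3 + 3/4 + 4/4 + 2/3 + 2/3 + 4/4 + 2/3 + 1/3 + 0/2 + 2/3 + 1/1 + 1/1 = 85/6; mean = 85/6 ÷ 19 = 85/114 = 0.745614… → 0.746.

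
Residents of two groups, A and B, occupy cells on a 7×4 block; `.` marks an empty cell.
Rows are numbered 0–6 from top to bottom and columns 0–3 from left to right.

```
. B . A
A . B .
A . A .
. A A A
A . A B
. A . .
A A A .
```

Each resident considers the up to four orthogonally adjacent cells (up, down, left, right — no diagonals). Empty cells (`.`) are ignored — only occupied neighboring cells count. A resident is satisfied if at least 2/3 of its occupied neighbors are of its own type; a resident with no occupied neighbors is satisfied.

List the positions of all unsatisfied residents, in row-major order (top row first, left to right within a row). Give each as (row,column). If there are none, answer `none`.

(1,2), (2,2), (3,3), (4,2), (4,3)

(0,1)B 0/0 satisfied
(0,3)A 0/0 satisfied
(1,0)A 1/1 satisfied
(1,2)B 0/1 not
(2,0)A 1/1 satisfied
(2,2)A 1/2 not
(3,1)A 1/1 satisfied
(3,2)A 4/4 satisfied
(3,3)A 1/2 not
(4,0)A 0/0 satisfied
(4,2)A 1/2 not
(4,3)B 0/2 not
(5,1)A 1/1 satisfied
(6,0)A 1/1 satisfied
(6,1)A 3/3 satisfied
(6,2)A 1/1 satisfied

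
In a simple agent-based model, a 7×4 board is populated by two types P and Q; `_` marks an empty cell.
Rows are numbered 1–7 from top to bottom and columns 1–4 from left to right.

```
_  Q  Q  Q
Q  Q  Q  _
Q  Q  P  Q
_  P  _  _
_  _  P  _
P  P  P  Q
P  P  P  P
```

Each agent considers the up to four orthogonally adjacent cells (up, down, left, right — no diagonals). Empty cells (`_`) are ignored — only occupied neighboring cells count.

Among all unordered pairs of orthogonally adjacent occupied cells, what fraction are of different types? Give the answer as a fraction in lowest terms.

1/4

Scan each occupied cell's neighbors to the right and below so each pair is counted once.
From row 1: 0 unlike of 4 pairs (running 0/4).
From row 2: 1 unlike of 5 pairs (running 1/9).
From row 3: 3 unlike of 4 pairs (running 4/13).
From row 5: 0 unlike of 1 pairs (running 4/14).
From row 6: 2 unlike of 7 pairs (running 6/21).
From row 7: 0 unlike of 3 pairs (running 6/24).
Total adjacent occupied pairs: 24; unlike-type pairs: 6.
6/24 reduces to 1/4.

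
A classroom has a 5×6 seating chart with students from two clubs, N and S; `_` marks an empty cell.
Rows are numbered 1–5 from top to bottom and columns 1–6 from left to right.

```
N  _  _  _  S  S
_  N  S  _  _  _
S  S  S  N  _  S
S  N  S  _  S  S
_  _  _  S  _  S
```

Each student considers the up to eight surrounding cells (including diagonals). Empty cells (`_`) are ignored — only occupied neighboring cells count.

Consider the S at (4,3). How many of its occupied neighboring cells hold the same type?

Occupied neighbors of (4,3): (3,2)=S, (3,3)=S, (3,4)=N, (4,2)=N, (5,4)=S.
Same type (S): 3 of 5.

3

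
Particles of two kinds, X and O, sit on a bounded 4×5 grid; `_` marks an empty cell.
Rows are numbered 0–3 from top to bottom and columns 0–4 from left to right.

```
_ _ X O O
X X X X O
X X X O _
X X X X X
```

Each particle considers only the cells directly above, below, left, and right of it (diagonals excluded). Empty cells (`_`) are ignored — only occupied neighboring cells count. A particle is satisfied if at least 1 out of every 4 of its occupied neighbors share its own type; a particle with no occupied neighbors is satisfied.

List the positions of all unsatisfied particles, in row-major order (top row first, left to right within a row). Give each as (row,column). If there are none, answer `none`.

(2,3)

Row 0: (0,2)X 1/2 ok · (0,3)O 1/3 ok · (0,4)O 2/2 ok
Row 1: (1,0)X 2/2 ok · (1,1)X 3/3 ok · (1,2)X 4/4 ok · (1,3)X 1/4 ok · (1,4)O 1/2 ok
Row 2: (2,0)X 3/3 ok · (2,1)X 4/4 ok · (2,2)X 3/4 ok · (2,3)O 0/3 unhappy
Row 3: (3,0)X 2/2 ok · (3,1)X 3/3 ok · (3,2)X 3/3 ok · (3,3)X 2/3 ok · (3,4)X 1/1 ok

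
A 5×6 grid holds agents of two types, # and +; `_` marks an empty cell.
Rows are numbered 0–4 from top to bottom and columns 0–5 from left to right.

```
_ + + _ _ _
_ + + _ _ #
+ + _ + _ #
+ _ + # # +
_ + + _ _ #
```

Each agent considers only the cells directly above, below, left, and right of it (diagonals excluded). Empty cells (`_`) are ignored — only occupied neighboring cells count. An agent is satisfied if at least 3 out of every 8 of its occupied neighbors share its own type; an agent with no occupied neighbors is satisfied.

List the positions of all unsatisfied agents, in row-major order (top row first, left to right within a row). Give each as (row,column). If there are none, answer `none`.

(2,3), (3,3), (3,5), (4,5)

Row 0: (0,1)+ 2/2 ✓ · (0,2)+ 2/2 ✓
Row 1: (1,1)+ 3/3 ✓ · (1,2)+ 2/2 ✓ · (1,5)# 1/1 ✓
Row 2: (2,0)+ 2/2 ✓ · (2,1)+ 2/2 ✓ · (2,3)+ 0/1 ✗ · (2,5)# 1/2 ✓
Row 3: (3,0)+ 1/1 ✓ · (3,2)+ 1/2 ✓ · (3,3)# 1/3 ✗ · (3,4)# 1/2 ✓ · (3,5)+ 0/3 ✗
Row 4: (4,1)+ 1/1 ✓ · (4,2)+ 2/2 ✓ · (4,5)# 0/1 ✗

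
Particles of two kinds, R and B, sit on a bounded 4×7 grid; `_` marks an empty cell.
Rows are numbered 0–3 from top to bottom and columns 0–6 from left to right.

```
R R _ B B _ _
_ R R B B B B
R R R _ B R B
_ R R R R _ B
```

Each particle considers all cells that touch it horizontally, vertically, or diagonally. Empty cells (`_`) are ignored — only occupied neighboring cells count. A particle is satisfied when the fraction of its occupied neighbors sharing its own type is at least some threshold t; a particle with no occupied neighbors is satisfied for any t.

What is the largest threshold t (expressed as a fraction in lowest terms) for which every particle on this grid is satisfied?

1/7

(0,0)R 2/2
(0,1)R 3/3
(0,3)B 3/4
(0,4)B 4/4
(1,1)R 6/6
(1,2)R 4/6
(1,3)B 4/6
(1,4)B 5/6
(1,5)B 5/6
(1,6)B 2/3
(2,0)R 3/3
(2,1)R 6/6
(2,2)R 6/7
(2,4)B 3/6
(2,5)R 1/7
(2,6)B 3/4
(3,1)R 4/4
(3,2)R 4/4
(3,3)R 3/4
(3,4)R 2/3
(3,6)B 1/2
The smallest same-type fraction is 1/7 at (2,5), which reduces to 1/7. Any threshold above that leaves this particle unsatisfied.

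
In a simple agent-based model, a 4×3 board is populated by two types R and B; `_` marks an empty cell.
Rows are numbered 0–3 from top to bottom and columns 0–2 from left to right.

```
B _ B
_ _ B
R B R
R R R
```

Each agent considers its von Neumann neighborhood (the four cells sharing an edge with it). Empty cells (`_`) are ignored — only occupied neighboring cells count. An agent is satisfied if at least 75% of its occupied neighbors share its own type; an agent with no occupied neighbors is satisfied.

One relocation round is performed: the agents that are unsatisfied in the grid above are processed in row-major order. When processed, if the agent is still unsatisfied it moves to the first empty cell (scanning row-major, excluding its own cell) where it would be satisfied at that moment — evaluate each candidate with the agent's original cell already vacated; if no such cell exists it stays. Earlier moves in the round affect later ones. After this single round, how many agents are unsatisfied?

Initially unsatisfied (in order): (1,2), (2,0), (2,1), (2,2), (3,1).
  (1,2) → (0,1).
  (2,0): no empty cell satisfies it; stays.
  (2,1) → (1,1).
  (2,2): now satisfied by earlier moves; stays.
  (3,1): now satisfied by earlier moves; stays.
Resulting grid:
B B B
_ B _
R _ R
R R R
All satisfied now.

0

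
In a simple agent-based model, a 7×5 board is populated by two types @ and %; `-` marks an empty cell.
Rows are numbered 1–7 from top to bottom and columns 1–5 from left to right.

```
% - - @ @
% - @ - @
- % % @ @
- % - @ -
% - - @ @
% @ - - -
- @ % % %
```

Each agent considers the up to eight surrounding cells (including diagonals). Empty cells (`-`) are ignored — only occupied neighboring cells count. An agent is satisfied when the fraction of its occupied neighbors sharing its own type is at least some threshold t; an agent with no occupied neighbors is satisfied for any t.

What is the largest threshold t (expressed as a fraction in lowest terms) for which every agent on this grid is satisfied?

1/4

Row 1: (1,1)% 1/1 · (1,4)@ 3/3 · (1,5)@ 2/2
Row 2: (2,1)% 2/2 · (2,3)@ 2/4 · (2,5)@ 4/4
Row 3: (3,2)% 3/4 · (3,3)% 2/5 · (3,4)@ 4/5 · (3,5)@ 3/3
Row 4: (4,2)% 3/3 · (4,4)@ 4/5
Row 5: (5,1)% 2/3 · (5,4)@ 2/2 · (5,5)@ 2/2
Row 6: (6,1)% 1/3 · (6,2)@ 1/4
Row 7: (7,2)@ 1/3 · (7,3)% 1/3 · (7,4)% 2/2 · (7,5)% 1/1
The smallest same-type fraction is 1/4 at (6,2), which reduces to 1/4. Any threshold above that leaves this agent unsatisfied.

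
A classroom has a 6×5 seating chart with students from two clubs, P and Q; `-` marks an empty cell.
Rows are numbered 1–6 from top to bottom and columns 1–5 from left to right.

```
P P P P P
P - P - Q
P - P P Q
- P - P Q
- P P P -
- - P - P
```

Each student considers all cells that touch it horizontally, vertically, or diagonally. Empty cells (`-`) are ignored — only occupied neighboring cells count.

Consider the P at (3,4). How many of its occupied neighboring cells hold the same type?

3

Occupied neighbors of (3,4): (2,3)=P, (2,5)=Q, (3,3)=P, (3,5)=Q, (4,4)=P, (4,5)=Q.
Same type (P): 3 of 6.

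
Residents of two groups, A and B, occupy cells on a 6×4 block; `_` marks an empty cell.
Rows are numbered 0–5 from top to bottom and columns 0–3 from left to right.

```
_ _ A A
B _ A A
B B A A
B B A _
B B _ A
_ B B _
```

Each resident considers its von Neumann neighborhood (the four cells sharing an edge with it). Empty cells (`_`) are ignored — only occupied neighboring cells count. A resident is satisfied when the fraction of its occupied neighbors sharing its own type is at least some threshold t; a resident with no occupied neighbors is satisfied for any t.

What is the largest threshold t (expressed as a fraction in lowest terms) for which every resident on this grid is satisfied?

1/2

Row 0: (0,2)A 2/2 · (0,3)A 2/2
Row 1: (1,0)B 1/1 · (1,2)A 3/3 · (1,3)A 3/3
Row 2: (2,0)B 3/3 · (2,1)B 2/3 · (2,2)A 3/4 · (2,3)A 2/2
Row 3: (3,0)B 3/3 · (3,1)B 3/4 · (3,2)A 1/2
Row 4: (4,0)B 2/2 · (4,1)B 3/3 · (4,3)A — no occupied neighbors
Row 5: (5,1)B 2/2 · (5,2)B 1/1
The smallest same-type fraction is 1/2 at (3,2), which reduces to 1/2. Any threshold above that leaves this resident unsatisfied.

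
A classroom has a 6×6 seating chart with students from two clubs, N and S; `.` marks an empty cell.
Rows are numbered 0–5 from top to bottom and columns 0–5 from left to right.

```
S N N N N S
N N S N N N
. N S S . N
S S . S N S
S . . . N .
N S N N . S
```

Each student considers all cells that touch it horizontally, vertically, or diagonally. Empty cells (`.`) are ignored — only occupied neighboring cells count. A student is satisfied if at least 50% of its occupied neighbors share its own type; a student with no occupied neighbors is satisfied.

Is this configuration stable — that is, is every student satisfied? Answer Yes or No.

Row 0: (0,0)S 0/3 not · (0,1)N 3/5 satisfied · (0,2)N 4/5 satisfied · (0,3)N 4/5 satisfied · (0,4)N 4/5 satisfied · (0,5)S 0/3 not
Row 1: (1,0)N 3/4 satisfied · (1,1)N 4/7 satisfied · (1,2)S 2/8 not · (1,3)N 4/7 satisfied · (1,4)N 5/7 satisfied · (1,5)N 3/4 satisfied
Row 2: (2,1)N 2/6 not · (2,2)S 4/7 satisfied · (2,3)S 3/6 satisfied · (2,5)N 3/4 satisfied
Row 3: (3,0)S 2/3 satisfied · (3,1)S 3/4 satisfied · (3,3)S 2/4 satisfied · (3,4)N 2/5 not · (3,5)S 0/3 not
Row 4: (4,0)S 3/4 satisfied · (4,4)N 2/5 not
Row 5: (5,0)N 0/2 not · (5,1)S 1/3 not · (5,2)N 1/2 satisfied · (5,3)N 2/2 satisfied · (5,5)S 0/1 not
For instance (0,0) has only 0/3 same-type neighbors, below 1/2.

No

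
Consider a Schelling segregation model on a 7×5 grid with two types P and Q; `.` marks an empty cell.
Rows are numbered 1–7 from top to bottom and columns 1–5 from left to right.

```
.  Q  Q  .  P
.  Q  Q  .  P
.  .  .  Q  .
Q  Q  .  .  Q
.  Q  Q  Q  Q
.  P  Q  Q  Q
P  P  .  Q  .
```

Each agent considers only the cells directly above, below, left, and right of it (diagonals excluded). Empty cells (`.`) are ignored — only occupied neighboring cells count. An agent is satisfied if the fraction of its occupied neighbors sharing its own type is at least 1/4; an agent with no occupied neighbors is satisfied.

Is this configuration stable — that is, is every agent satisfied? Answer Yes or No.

Yes

(1,2)Q 2/2 ✓
(1,3)Q 2/2 ✓
(1,5)P 1/1 ✓
(2,2)Q 2/2 ✓
(2,3)Q 2/2 ✓
(2,5)P 1/1 ✓
(3,4)Q 0/0 ✓
(4,1)Q 1/1 ✓
(4,2)Q 2/2 ✓
(4,5)Q 1/1 ✓
(5,2)Q 2/3 ✓
(5,3)Q 3/3 ✓
(5,4)Q 3/3 ✓
(5,5)Q 3/3 ✓
(6,2)P 1/3 ✓
(6,3)Q 2/3 ✓
(6,4)Q 4/4 ✓
(6,5)Q 2/2 ✓
(7,1)P 1/1 ✓
(7,2)P 2/2 ✓
(7,4)Q 1/1 ✓
All meet the threshold, so the configuration is stable.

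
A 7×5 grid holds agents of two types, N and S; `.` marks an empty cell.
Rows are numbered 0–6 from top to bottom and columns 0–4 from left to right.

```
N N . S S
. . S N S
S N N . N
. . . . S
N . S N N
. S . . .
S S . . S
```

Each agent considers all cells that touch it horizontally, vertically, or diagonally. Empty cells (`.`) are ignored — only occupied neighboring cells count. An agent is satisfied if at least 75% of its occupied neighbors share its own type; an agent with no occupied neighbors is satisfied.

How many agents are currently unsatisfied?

14

(0,0)N 1/1 ✓
(0,1)N 1/2 ✗
(0,3)S 3/4 ✓
(0,4)S 2/3 ✗
(1,2)S 1/5 ✗
(1,3)N 2/6 ✗
(1,4)S 2/4 ✗
(2,0)S 0/1 ✗
(2,1)N 1/3 ✗
(2,2)N 2/3 ✗
(2,4)N 1/3 ✗
(3,4)S 0/3 ✗
(4,0)N 0/1 ✗
(4,2)S 1/2 ✗
(4,3)N 1/3 ✗
(4,4)N 1/2 ✗
(5,1)S 3/4 ✓
(6,0)S 2/2 ✓
(6,1)S 2/2 ✓
(6,4)S 0/0 ✓
Unsatisfied: (0,1), (0,4), (1,2), (1,3), (1,4), (2,0), (2,1), (2,2), (2,4), (3,4), (4,0), (4,2), (4,3), (4,4) — 14 in total.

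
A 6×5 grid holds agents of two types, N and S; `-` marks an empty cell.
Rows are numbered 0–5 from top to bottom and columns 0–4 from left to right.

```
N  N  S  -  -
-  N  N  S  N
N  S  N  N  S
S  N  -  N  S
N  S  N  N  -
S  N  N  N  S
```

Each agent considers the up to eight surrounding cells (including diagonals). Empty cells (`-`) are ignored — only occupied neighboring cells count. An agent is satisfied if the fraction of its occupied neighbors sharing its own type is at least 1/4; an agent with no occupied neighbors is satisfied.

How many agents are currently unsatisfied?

2

Row 0: (0,0)N 2/2 ok · (0,1)N 3/4 ok · (0,2)S 1/4 ok
Row 1: (1,1)N 5/7 ok · (1,2)N 4/7 ok · (1,3)S 2/6 ok · (1,4)N 1/3 ok
Row 2: (2,0)N 2/4 ok · (2,1)S 1/6 unhappy · (2,2)N 5/7 ok · (2,3)N 4/7 ok · (2,4)S 2/5 ok
Row 3: (3,0)S 2/5 ok · (3,1)N 4/7 ok · (3,3)N 4/6 ok · (3,4)S 1/4 ok
Row 4: (4,0)N 2/5 ok · (4,1)S 2/7 ok · (4,2)N 6/7 ok · (4,3)N 4/6 ok
Row 5: (5,0)S 1/3 ok · (5,1)N 3/5 ok · (5,2)N 4/5 ok · (5,3)N 3/4 ok · (5,4)S 0/2 unhappy
Unsatisfied: (2,1), (5,4) — 2 in total.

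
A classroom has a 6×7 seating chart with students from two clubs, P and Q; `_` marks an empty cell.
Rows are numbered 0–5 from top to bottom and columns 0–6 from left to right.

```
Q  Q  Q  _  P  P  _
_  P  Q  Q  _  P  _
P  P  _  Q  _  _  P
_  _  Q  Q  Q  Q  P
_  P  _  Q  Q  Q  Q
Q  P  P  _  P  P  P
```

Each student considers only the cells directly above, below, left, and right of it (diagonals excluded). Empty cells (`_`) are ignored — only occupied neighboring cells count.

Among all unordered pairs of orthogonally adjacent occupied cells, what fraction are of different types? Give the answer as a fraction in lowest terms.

Scan each occupied cell's neighbors to the right and below so each pair is counted once.
From row 0: 1 unlike of 6 pairs (running 1/6).
From row 1: 1 unlike of 4 pairs (running 2/10).
From row 2: 0 unlike of 3 pairs (running 2/13).
From row 3: 2 unlike of 8 pairs (running 4/21).
From row 4: 3 unlike of 7 pairs (running 7/28).
From row 5: 1 unlike of 4 pairs (running 8/32).
Total adjacent occupied pairs: 32; unlike-type pairs: 8.
8/32 reduces to 1/4.

1/4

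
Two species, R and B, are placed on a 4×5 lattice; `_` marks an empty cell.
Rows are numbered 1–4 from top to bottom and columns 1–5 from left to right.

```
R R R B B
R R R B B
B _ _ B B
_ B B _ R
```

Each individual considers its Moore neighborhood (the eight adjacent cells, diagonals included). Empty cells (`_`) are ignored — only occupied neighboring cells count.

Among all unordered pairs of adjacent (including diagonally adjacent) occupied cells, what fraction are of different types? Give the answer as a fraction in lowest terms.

Scan each occupied cell's neighbors to the right and below (and the two forward diagonals) so each pair is counted once.
Row 1: R(1,1)–R(1,2)= R(1,1)–R(2,1)= R(1,1)–R(2,2)= R(1,2)–R(1,3)= R(1,2)–R(2,2)= R(1,2)–R(2,3)= R(1,2)–R(2,1)= R(1,3)–B(1,4)≠ R(1,3)–R(2,3)= R(1,3)–B(2,4)≠ R(1,3)–R(2,2)= B(1,4)–B(1,5)= B(1,4)–B(2,4)= B(1,4)–B(2,5)= B(1,4)–R(2,3)≠ B(1,5)–B(2,5)= B(1,5)–B(2,4)=  → 3/17 unlike.
Row 2: R(2,1)–R(2,2)= R(2,1)–B(3,1)≠ R(2,2)–R(2,3)= R(2,2)–B(3,1)≠ R(2,3)–B(2,4)≠ R(2,3)–B(3,4)≠ B(2,4)–B(2,5)= B(2,4)–B(3,4)= B(2,4)–B(3,5)= B(2,5)–B(3,5)= B(2,5)–B(3,4)=  → 4/11 unlike.
Row 3: B(3,1)–B(4,2)= B(3,4)–B(3,5)= B(3,4)–R(4,5)≠ B(3,4)–B(4,3)= B(3,5)–R(4,5)≠  → 2/5 unlike.
Row 4: B(4,2)–B(4,3)=  → 0/1 unlike.
Total adjacent occupied pairs: 34; unlike-type pairs: 9.
9/34 is already in lowest terms.

9/34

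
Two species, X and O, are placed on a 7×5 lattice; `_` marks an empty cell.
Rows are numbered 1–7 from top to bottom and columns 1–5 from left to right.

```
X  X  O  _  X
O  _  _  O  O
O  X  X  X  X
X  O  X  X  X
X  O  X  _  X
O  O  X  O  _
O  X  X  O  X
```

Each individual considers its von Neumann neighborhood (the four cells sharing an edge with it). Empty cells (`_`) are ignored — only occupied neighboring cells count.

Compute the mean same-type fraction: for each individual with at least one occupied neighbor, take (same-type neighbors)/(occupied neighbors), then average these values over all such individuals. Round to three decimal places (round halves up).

Row 1: (1,1)X 1/2 · (1,2)X 1/2 · (1,3)O 0/1 · (1,5)X 0/1
Row 2: (2,1)O 1/2 · (2,4)O 1/2 · (2,5)O 1/3
Row 3: (3,1)O 1/3 · (3,2)X 1/3 · (3,3)X 3/3 · (3,4)X 3/4 · (3,5)X 2/3
Row 4: (4,1)X 1/3 · (4,2)O 1/4 · (4,3)X 3/4 · (4,4)X 3/3 · (4,5)X 3/3
Row 5: (5,1)X 1/3 · (5,2)O 2/4 · (5,3)X 2/3 · (5,5)X 1/1
Row 6: (6,1)O 2/3 · (6,2)O 2/4 · (6,3)X 2/4 · (6,4)O 1/2
Row 7: (7,1)O 1/2 · (7,2)X 1/3 · (7,3)X 2/3 · (7,4)O 1/3 · (7,5)X 0/1
Sum over 30 individuals: 1/2 + 1/2 + 0/1 + 0/1 + 1/2 + 1/2 + 1/3 + 1/3 + 1/3 + 3/3 + 3/4 + 2/3 + 1/3 + 1/4 + 3/4 + 3/3 + 3/3 + 1/3 + 2/4 + 2/3 + 1/1 + 2/3 + 2/4 + 2/4 + 1/2 + 1/2 + 1/3 + 2/3 + 1/3 + 0/1 = 61/4; mean = 61/4 ÷ 30 = 61/120 = 0.508333… → 0.508.

0.508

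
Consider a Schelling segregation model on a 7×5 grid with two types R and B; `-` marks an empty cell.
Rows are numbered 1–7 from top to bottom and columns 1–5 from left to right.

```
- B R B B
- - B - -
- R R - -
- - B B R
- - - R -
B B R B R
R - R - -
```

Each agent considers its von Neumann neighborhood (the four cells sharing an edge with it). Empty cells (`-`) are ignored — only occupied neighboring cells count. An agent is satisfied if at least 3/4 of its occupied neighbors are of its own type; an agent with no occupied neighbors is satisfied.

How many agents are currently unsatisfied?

Row 1: (1,2)B 0/1 not · (1,3)R 0/3 not · (1,4)B 1/2 not · (1,5)B 1/1 satisfied
Row 2: (2,3)B 0/2 not
Row 3: (3,2)R 1/1 satisfied · (3,3)R 1/3 not
Row 4: (4,3)B 1/2 not · (4,4)B 1/3 not · (4,5)R 0/1 not
Row 5: (5,4)R 0/2 not
Row 6: (6,1)B 1/2 not · (6,2)B 1/2 not · (6,3)R 1/3 not · (6,4)B 0/3 not · (6,5)R 0/1 not
Row 7: (7,1)R 0/1 not · (7,3)R 1/1 satisfied
Unsatisfied: (1,2), (1,3), (1,4), (2,3), (3,3), (4,3), (4,4), (4,5), (5,4), (6,1), (6,2), (6,3), (6,4), (6,5), (7,1) — 15 in total.

15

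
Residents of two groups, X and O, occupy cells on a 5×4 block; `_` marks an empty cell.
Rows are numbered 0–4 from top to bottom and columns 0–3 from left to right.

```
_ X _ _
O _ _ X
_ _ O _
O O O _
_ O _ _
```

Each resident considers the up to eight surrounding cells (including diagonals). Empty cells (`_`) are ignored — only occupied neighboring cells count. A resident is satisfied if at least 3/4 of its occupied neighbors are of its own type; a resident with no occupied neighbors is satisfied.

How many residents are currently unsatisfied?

4

Row 0: (0,1)X 0/1 unhappy
Row 1: (1,0)O 0/1 unhappy · (1,3)X 0/1 unhappy
Row 2: (2,2)O 2/3 unhappy
Row 3: (3,0)O 2/2 ok · (3,1)O 4/4 ok · (3,2)O 3/3 ok
Row 4: (4,1)O 3/3 ok
Unsatisfied: (0,1), (1,0), (1,3), (2,2) — 4 in total.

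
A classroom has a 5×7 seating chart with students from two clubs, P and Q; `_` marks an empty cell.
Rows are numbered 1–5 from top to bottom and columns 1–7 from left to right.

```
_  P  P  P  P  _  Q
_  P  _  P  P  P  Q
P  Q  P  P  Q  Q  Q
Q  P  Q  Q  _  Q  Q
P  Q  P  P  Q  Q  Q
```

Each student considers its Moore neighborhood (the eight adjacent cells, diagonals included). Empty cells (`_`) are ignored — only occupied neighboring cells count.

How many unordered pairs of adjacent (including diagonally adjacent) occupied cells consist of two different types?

Scan each occupied cell's neighbors to the right and below (and the two forward diagonals) so each pair is counted once.
Row 1: P(1,2)–P(1,3)= P(1,2)–P(2,2)= P(1,3)–P(1,4)= P(1,3)–P(2,4)= P(1,3)–P(2,2)= P(1,4)–P(1,5)= P(1,4)–P(2,4)= P(1,4)–P(2,5)= P(1,5)–P(2,5)= P(1,5)–P(2,6)= P(1,5)–P(2,4)= Q(1,7)–Q(2,7)= Q(1,7)–P(2,6)≠  → 1/13 unlike.
Row 2: P(2,2)–Q(3,2)≠ P(2,2)–P(3,3)= P(2,2)–P(3,1)= P(2,4)–P(2,5)= P(2,4)–P(3,4)= P(2,4)–Q(3,5)≠ P(2,4)–P(3,3)= P(2,5)–P(2,6)= P(2,5)–Q(3,5)≠ P(2,5)–Q(3,6)≠ P(2,5)–P(3,4)= P(2,6)–Q(2,7)≠ P(2,6)–Q(3,6)≠ P(2,6)–Q(3,7)≠ P(2,6)–Q(3,5)≠ Q(2,7)–Q(3,7)= Q(2,7)–Q(3,6)=  → 8/17 unlike.
Row 3: P(3,1)–Q(3,2)≠ P(3,1)–Q(4,1)≠ P(3,1)–P(4,2)= Q(3,2)–P(3,3)≠ Q(3,2)–P(4,2)≠ Q(3,2)–Q(4,3)= Q(3,2)–Q(4,1)= P(3,3)–P(3,4)= P(3,3)–Q(4,3)≠ P(3,3)–Q(4,4)≠ P(3,3)–P(4,2)= P(3,4)–Q(3,5)≠ P(3,4)–Q(4,4)≠ P(3,4)–Q(4,3)≠ Q(3,5)–Q(3,6)= Q(3,5)–Q(4,6)= Q(3,5)–Q(4,4)= Q(3,6)–Q(3,7)= Q(3,6)–Q(4,6)= Q(3,6)–Q(4,7)= Q(3,7)–Q(4,7)= Q(3,7)–Q(4,6)=  → 9/22 unlike.
Row 4: Q(4,1)–P(4,2)≠ Q(4,1)–P(5,1)≠ Q(4,1)–Q(5,2)= P(4,2)–Q(4,3)≠ P(4,2)–Q(5,2)≠ P(4,2)–P(5,3)= P(4,2)–P(5,1)= Q(4,3)–Q(4,4)= Q(4,3)–P(5,3)≠ Q(4,3)–P(5,4)≠ Q(4,3)–Q(5,2)= Q(4,4)–P(5,4)≠ Q(4,4)–Q(5,5)= Q(4,4)–P(5,3)≠ Q(4,6)–Q(4,7)= Q(4,6)–Q(5,6)= Q(4,6)–Q(5,7)= Q(4,6)–Q(5,5)= Q(4,7)–Q(5,7)= Q(4,7)–Q(5,6)=  → 8/20 unlike.
Row 5: P(5,1)–Q(5,2)≠ Q(5,2)–P(5,3)≠ P(5,3)–P(5,4)= P(5,4)–Q(5,5)≠ Q(5,5)–Q(5,6)= Q(5,6)–Q(5,7)=  → 3/6 unlike.
Total adjacent occupied pairs: 78; unlike-type pairs: 29.

29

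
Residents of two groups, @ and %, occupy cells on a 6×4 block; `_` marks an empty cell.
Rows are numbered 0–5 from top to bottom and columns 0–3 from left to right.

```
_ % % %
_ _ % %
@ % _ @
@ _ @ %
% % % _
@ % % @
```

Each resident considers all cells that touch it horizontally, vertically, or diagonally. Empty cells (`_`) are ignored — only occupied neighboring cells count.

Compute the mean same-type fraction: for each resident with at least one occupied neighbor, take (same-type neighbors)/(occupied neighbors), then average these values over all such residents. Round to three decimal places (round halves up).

0.536

Row 0: (0,1)% 2/2 · (0,2)% 4/4 · (0,3)% 3/3
Row 1: (1,2)% 5/6 · (1,3)% 3/4
Row 2: (2,0)@ 1/2 · (2,1)% 1/4 · (2,3)@ 1/4
Row 3: (3,0)@ 1/4 · (3,2)@ 1/5 · (3,3)% 1/3
Row 4: (4,0)% 2/4 · (4,1)% 4/7 · (4,2)% 4/6
Row 5: (5,0)@ 0/3 · (5,1)% 4/5 · (5,2)% 3/4 · (5,3)@ 0/2
Sum over 18 residents: 2/2 + 4/4 + 3/3 + 5/6 + 3/4 + 1/2 + 1/4 + 1/4 + 1/4 + 1/5 + 1/3 + 2/4 + 4/7 + 4/6 + 0/3 + 4/5 + 3/4 + 0/2 = 811/84; mean = 811/84 ÷ 18 = 811/1512 = 0.536375… → 0.536.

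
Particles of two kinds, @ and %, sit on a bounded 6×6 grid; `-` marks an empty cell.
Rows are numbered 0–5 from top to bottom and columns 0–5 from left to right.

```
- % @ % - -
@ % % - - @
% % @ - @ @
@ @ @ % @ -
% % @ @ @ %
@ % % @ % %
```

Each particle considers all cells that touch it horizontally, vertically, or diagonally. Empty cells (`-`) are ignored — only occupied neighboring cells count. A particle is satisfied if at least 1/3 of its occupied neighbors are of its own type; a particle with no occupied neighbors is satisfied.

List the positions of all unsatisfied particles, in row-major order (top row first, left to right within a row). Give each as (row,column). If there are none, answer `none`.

(0,2), (1,0), (3,0), (3,3), (5,0)

Row 0: (0,1)% 2/4 ✓ · (0,2)@ 0/4 ✗ · (0,3)% 1/2 ✓
Row 1: (1,0)@ 0/4 ✗ · (1,1)% 4/7 ✓ · (1,2)% 4/6 ✓ · (1,5)@ 2/2 ✓
Row 2: (2,0)% 2/5 ✓ · (2,1)% 3/8 ✓ · (2,2)@ 2/6 ✓ · (2,4)@ 3/4 ✓ · (2,5)@ 3/3 ✓
Row 3: (3,0)@ 1/5 ✗ · (3,1)@ 4/8 ✓ · (3,2)@ 4/7 ✓ · (3,3)% 0/7 ✗ · (3,4)@ 4/6 ✓
Row 4: (4,0)% 2/5 ✓ · (4,1)% 3/8 ✓ · (4,2)@ 4/8 ✓ · (4,3)@ 5/8 ✓ · (4,4)@ 3/7 ✓ · (4,5)% 2/4 ✓
Row 5: (5,0)@ 0/3 ✗ · (5,1)% 3/5 ✓ · (5,2)% 2/5 ✓ · (5,3)@ 3/5 ✓ · (5,4)% 2/5 ✓ · (5,5)% 2/3 ✓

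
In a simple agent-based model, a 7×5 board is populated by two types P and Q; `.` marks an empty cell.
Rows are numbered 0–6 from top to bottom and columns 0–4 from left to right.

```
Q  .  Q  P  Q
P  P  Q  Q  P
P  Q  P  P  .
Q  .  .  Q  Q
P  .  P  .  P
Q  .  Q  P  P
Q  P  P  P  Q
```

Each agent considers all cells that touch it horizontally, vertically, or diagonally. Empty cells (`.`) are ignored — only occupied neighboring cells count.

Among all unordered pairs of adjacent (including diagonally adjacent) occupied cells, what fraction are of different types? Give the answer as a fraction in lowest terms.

37/61

Scan each occupied cell's neighbors to the right and below (and the two forward diagonals) so each pair is counted once.
From row 0: 8 unlike of 12 pairs (running 8/12).
From row 1: 8 unlike of 15 pairs (running 16/27).
From row 2: 6 unlike of 8 pairs (running 22/35).
From row 3: 4 unlike of 5 pairs (running 26/40).
From row 4: 2 unlike of 5 pairs (running 28/45).
From row 5: 7 unlike of 12 pairs (running 35/57).
From row 6: 2 unlike of 4 pairs (running 37/61).
Total adjacent occupied pairs: 61; unlike-type pairs: 37.
37/61 is already in lowest terms.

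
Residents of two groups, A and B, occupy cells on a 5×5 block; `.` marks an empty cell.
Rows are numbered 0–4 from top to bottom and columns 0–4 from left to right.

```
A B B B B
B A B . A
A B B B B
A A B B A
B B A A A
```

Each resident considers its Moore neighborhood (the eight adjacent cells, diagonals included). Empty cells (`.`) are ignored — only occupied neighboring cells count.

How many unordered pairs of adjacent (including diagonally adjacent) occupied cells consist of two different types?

Scan each occupied cell's neighbors to the right and below (and the two forward diagonals) so each pair is counted once.
Row 0: A(0,0)–B(0,1)≠ A(0,0)–B(1,0)≠ A(0,0)–A(1,1)= B(0,1)–B(0,2)= B(0,1)–A(1,1)≠ B(0,1)–B(1,2)= B(0,1)–B(1,0)= B(0,2)–B(0,3)= B(0,2)–B(1,2)= B(0,2)–A(1,1)≠ B(0,3)–B(0,4)= B(0,3)–A(1,4)≠ B(0,3)–B(1,2)= B(0,4)–A(1,4)≠  → 6/14 unlike.
Row 1: B(1,0)–A(1,1)≠ B(1,0)–A(2,0)≠ B(1,0)–B(2,1)= A(1,1)–B(1,2)≠ A(1,1)–B(2,1)≠ A(1,1)–B(2,2)≠ A(1,1)–A(2,0)= B(1,2)–B(2,2)= B(1,2)–B(2,3)= B(1,2)–B(2,1)= A(1,4)–B(2,4)≠ A(1,4)–B(2,3)≠  → 7/12 unlike.
Row 2: A(2,0)–B(2,1)≠ A(2,0)–A(3,0)= A(2,0)–A(3,1)= B(2,1)–B(2,2)= B(2,1)–A(3,1)≠ B(2,1)–B(3,2)= B(2,1)–A(3,0)≠ B(2,2)–B(2,3)= B(2,2)–B(3,2)= B(2,2)–B(3,3)= B(2,2)–A(3,1)≠ B(2,3)–B(2,4)= B(2,3)–B(3,3)= B(2,3)–A(3,4)≠ B(2,3)–B(3,2)= B(2,4)–A(3,4)≠ B(2,4)–B(3,3)=  → 6/17 unlike.
Row 3: A(3,0)–A(3,1)= A(3,0)–B(4,0)≠ A(3,0)–B(4,1)≠ A(3,1)–B(3,2)≠ A(3,1)–B(4,1)≠ A(3,1)–A(4,2)= A(3,1)–B(4,0)≠ B(3,2)–B(3,3)= B(3,2)–A(4,2)≠ B(3,2)–A(4,3)≠ B(3,2)–B(4,1)= B(3,3)–A(3,4)≠ B(3,3)–A(4,3)≠ B(3,3)–A(4,4)≠ B(3,3)–A(4,2)≠ A(3,4)–A(4,4)= A(3,4)–A(4,3)=  → 11/17 unlike.
Row 4: B(4,0)–B(4,1)= B(4,1)–A(4,2)≠ A(4,2)–A(4,3)= A(4,3)–A(4,4)=  → 1/4 unlike.
Total adjacent occupied pairs: 64; unlike-type pairs: 31.

31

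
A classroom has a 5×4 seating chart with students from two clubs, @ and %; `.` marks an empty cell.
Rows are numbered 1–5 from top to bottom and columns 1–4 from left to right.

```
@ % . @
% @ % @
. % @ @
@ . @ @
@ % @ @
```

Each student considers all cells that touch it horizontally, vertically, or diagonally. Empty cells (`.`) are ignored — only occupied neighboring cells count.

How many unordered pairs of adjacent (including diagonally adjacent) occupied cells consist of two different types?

Scan each occupied cell's neighbors to the right and below (and the two forward diagonals) so each pair is counted once.
From row 1: 4 unlike of 8 pairs (running 4/8).
From row 2: 6 unlike of 11 pairs (running 10/19).
From row 3: 3 unlike of 8 pairs (running 13/27).
From row 4: 2 unlike of 8 pairs (running 15/35).
From row 5: 2 unlike of 3 pairs (running 17/38).
Total adjacent occupied pairs: 38; unlike-type pairs: 17.

17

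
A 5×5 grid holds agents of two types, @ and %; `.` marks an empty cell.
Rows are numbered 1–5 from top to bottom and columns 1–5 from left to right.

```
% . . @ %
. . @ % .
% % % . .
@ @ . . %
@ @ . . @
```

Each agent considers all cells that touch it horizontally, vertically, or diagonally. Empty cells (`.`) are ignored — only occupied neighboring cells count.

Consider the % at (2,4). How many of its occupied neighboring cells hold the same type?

Occupied neighbors of (2,4): (1,4)=@, (1,5)=%, (2,3)=@, (3,3)=%.
Same type (%): 2 of 4.

2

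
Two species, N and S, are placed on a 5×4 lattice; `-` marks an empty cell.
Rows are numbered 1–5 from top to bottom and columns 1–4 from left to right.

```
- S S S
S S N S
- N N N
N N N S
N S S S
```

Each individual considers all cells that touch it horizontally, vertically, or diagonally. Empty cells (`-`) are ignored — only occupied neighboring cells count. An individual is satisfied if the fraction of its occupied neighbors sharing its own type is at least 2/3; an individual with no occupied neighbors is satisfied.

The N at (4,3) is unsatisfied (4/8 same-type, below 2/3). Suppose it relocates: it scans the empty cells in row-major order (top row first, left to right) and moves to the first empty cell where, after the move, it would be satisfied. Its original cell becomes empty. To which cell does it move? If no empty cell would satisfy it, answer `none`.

none

Vacating (4,3). Empty cells in order:
  (1,1): 0/3 same-type → still unsatisfied.
  (3,1): 3/5 same-type → still unsatisfied.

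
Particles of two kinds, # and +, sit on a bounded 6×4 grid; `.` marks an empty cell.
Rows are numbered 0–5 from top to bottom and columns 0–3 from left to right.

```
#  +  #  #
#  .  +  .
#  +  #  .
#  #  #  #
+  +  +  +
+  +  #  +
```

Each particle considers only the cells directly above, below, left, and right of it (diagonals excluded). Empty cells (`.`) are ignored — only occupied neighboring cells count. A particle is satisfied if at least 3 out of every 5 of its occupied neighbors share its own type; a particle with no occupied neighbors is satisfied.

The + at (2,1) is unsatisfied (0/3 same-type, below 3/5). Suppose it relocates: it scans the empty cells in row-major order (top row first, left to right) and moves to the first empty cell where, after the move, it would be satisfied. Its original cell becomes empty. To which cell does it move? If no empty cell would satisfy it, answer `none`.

Vacating (2,1). Empty cells in order:
  (1,1): 2/3 same-type → satisfied — stop here.

(1,1)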